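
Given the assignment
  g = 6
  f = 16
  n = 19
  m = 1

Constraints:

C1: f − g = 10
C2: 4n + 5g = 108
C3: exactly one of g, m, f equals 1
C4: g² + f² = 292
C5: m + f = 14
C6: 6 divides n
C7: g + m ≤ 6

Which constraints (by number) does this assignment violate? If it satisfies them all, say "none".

C1: f − g = 16 − 6 = 10  holds
C2: 4n + 5g = 4(19) + 5(6) = 106, not 108  fails
C3: g=6, m=1, f=16; 1 of them equals 1  holds
C4: g² + f² = 6² + 16² = 36 + 256 = 292  holds
C5: m + f = 1 + 16 = 17, not 14  fails
C6: 19 = 6×3 + 1, so 6 does not divide 19  fails
C7: g + m = 6 + 1 = 7; 7 > 6, bound 6 not met  fails

Constraints 2, 5, 6, 7 do not hold.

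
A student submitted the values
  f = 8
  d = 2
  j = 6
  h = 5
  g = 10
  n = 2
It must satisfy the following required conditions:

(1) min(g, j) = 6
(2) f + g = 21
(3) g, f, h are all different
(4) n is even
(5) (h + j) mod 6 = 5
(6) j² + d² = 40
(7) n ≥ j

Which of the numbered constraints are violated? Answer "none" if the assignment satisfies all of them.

No — constraints 2 and 7 are not satisfied.

(1) min(10, 6) = 6  ✓
(2) f + g = 8 + 10 = 18, not 21  ✗
(3) values 10, 8, 5 are pairwise distinct  ✓
(4) n = 2 is even  ✓
(5) h + j = 11; 11 mod 6 = 5  ✓
(6) j² + d² = 6² + 2² = 36 + 4 = 40  ✓
(7) n = 2, j = 6; 2 < 6 (want ≥)  ✗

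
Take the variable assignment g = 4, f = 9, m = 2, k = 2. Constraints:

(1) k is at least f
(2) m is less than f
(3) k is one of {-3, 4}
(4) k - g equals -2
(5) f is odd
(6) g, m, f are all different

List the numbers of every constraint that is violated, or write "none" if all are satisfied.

Constraints 1 and 3 do not hold.

(1) k = 2, f = 9; 2 < 9 (want ≥)  ✘
(2) m = 2, f = 9; 2 < 9  ✔
(3) k = 2 is not in {-3, 4}  ✘
(4) k - g = 2 - 4 = -2  ✔
(5) f = 9 is odd  ✔
(6) values 4, 2, 9 are pairwise distinct  ✔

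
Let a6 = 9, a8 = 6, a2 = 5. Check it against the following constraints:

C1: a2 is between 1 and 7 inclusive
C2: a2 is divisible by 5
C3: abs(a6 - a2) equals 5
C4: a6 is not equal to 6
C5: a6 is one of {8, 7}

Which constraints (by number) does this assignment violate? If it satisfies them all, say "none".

The assignment fails constraints 3 and 5.

C1: a2 = 5 lies in [1, 7] — OK.
C2: 5 / 5 = 1, so 5 divides 5 — OK.
C3: abs(9 - 5) = 4, not 5 — violated.
C4: a6 = 9, and 9 ≠ 6 — OK.
C5: a6 = 9 is not in {8, 7} — violated.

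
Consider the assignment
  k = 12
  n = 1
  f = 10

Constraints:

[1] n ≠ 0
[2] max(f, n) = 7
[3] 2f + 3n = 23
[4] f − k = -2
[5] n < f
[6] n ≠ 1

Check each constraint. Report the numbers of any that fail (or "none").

[1] n = 1, and 1 ≠ 0 — OK.
[2] max(10, 1) = 10, not 7 — violated.
[3] 2f + 3n = 2(10) + 3(1) = 23 — OK.
[4] f − k = 10 − 12 = -2 — OK.
[5] n = 1, f = 10; 1 < 10 — OK.
[6] n = 1, but 1 is required to differ — violated.

The assignment fails constraints 2, 6.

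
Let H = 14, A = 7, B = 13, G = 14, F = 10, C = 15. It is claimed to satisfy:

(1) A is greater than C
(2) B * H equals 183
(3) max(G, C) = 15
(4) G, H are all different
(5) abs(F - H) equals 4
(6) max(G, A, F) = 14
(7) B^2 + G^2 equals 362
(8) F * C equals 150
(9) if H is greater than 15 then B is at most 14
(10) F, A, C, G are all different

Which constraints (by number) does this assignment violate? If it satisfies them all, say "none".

(1) A = 7, C = 15; 7 ≤ 15 (want >)  false
(2) B * H = 13 * 14 = 182, not 183  false
(3) max(14, 15) = 15  true
(4) G = H = 14, not all different  false
(5) abs(10 - 14) = 4  true
(6) max(14, 7, 10) = 14  true
(7) B^2 + G^2 = 13^2 + 14^2 = 169 + 196 = 365, not 362  false
(8) F * C = 10 * 15 = 150  true
(9) H = 14, not > 15; antecedent false, conditional vacuously true  true
(10) values 10, 7, 15, 14 are pairwise distinct  true

The assignment fails constraints 1, 2, 4, 7.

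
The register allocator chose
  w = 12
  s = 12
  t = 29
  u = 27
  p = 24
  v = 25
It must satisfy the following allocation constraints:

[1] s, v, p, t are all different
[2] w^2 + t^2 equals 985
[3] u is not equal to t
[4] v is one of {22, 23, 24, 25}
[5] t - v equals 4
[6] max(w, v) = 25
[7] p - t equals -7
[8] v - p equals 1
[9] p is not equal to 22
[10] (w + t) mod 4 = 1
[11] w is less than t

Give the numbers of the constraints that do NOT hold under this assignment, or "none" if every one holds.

[1] values 12, 25, 24, 29 are pairwise distinct  OK
[2] w^2 + t^2 = 12^2 + 29^2 = 144 + 841 = 985  OK
[3] u = 27, t = 29; distinct  OK
[4] v = 25 is in {22, 23, 24, 25}  OK
[5] t - v = 29 - 25 = 4  OK
[6] max(12, 25) = 25  OK
[7] p - t = 24 - 29 = -5, not -7  FAIL
[8] v - p = 25 - 24 = 1  OK
[9] p = 24, and 24 ≠ 22  OK
[10] w + t = 41; 41 mod 4 = 1  OK
[11] w = 12, t = 29; 12 < 29  OK

No — constraint 7 is not satisfied.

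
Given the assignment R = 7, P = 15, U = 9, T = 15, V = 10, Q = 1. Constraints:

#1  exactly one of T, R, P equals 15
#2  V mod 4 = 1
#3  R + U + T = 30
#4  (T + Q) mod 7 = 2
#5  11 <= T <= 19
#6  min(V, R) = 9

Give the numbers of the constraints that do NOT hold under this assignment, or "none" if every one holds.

Constraints 1, 2, 3, and 6 do not hold.

#1 T=15, R=7, P=15; 2 of them equal 15, not exactly one — does not hold.
#2 10 mod 4 = 2, not 1 — does not hold.
#3 R + U + T = 7 + 9 + 15 = 31, not 30 — does not hold.
#4 T + Q = 16; 16 mod 7 = 2 — holds.
#5 T = 15 lies in [11, 19] — holds.
#6 min(10, 7) = 7, not 9 — does not hold.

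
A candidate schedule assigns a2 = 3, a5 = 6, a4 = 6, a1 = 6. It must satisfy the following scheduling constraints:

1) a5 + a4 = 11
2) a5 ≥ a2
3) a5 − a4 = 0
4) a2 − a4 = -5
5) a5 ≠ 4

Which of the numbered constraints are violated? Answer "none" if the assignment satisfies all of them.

1) a5 + a4 = 6 + 6 = 12, not 11  FAIL
2) a5 = 6, a2 = 3; 6 ≥ 3  OK
3) a5 − a4 = 6 − 6 = 0  OK
4) a2 − a4 = 3 − 6 = -3, not -5  FAIL
5) a5 = 6, and 6 ≠ 4  OK

Constraints 1, 4 are violated.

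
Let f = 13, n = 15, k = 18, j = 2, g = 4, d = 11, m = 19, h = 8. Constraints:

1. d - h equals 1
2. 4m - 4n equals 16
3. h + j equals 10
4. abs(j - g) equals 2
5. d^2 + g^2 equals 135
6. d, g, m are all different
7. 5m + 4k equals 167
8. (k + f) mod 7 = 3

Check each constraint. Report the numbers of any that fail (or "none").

1. d - h = 11 - 8 = 3, not 1 — violated.
2. 4m - 4n = 4(19) - 4(15) = 16 — satisfied.
3. h + j = 8 + 2 = 10 — satisfied.
4. abs(2 - 4) = 2 — satisfied.
5. d^2 + g^2 = 11^2 + 4^2 = 121 + 16 = 137, not 135 — violated.
6. values 11, 4, 19 are pairwise distinct — satisfied.
7. 5m + 4k = 5(19) + 4(18) = 167 — satisfied.
8. k + f = 31; 31 mod 7 = 3 — satisfied.

Constraints 1, 5 do not hold.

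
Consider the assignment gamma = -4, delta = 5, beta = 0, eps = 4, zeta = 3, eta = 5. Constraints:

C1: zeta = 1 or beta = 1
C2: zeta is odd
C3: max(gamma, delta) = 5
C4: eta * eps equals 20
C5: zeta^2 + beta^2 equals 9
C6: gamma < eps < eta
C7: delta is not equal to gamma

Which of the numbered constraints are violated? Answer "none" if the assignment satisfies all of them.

No — constraint 1 is not satisfied.

C1: zeta = 3 ≠ 1 and beta = 0 ≠ 1; both disjuncts false — does not hold.
C2: zeta = 3 is odd — holds.
C3: max(-4, 5) = 5 — holds.
C4: eta * eps = 5 * 4 = 20 — holds.
C5: zeta^2 + beta^2 = 3^2 + 0^2 = 9 + 0 = 9 — holds.
C6: values -4 < 4 < 5 — holds.
C7: delta = 5, gamma = -4; distinct — holds.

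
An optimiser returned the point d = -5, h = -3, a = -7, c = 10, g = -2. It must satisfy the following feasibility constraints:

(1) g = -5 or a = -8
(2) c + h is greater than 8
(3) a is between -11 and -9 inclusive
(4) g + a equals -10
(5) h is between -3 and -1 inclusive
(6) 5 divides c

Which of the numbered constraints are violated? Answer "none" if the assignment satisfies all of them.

Constraints 1, 2, 3, 4 do not hold.

(1) g = -2 ≠ -5 and a = -7 ≠ -8; both disjuncts false — violated.
(2) c + h = 10 + (-3) = 7; 7 ≤ 8, bound 8 not met — violated.
(3) a = -7 is outside [-11, -9] — violated.
(4) g + a = -2 + (-7) = -9, not -10 — violated.
(5) h = -3 lies in [-3, -1] — satisfied.
(6) 10 / 5 = 2, so 5 divides 10 — satisfied.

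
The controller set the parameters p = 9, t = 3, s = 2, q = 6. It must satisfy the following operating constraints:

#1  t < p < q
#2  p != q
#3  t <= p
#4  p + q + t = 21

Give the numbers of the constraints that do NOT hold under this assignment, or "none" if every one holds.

Constraints 1 and 4 are violated.

#1 values 3, 9, 6; p = 9 is not < q = 6 — violated.
#2 p = 9, q = 6; distinct — OK.
#3 t = 3, p = 9; 3 ≤ 9 — OK.
#4 p + q + t = 9 + 6 + 3 = 18, not 21 — violated.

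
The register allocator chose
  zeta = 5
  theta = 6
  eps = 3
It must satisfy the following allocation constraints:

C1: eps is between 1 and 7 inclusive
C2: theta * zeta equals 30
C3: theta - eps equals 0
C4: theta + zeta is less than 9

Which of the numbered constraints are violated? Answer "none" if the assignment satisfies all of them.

C1: eps = 3 lies in [1, 7]  true
C2: theta * zeta = 6 * 5 = 30  true
C3: theta - eps = 6 - 3 = 3, not 0  false
C4: theta + zeta = 6 + 5 = 11; 11 ≥ 9, bound 9 not met  false

Constraints 3, 4 do not hold.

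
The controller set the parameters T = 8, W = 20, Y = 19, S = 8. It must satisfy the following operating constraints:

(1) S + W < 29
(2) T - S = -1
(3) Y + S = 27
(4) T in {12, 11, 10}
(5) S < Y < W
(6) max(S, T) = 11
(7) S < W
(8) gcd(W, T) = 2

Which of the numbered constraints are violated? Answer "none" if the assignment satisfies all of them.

(1) S + W = 8 + 20 = 28; 28 < 29  OK
(2) T - S = 8 - 8 = 0, not -1  FAIL
(3) Y + S = 19 + 8 = 27  OK
(4) T = 8 is not in {12, 11, 10}  FAIL
(5) values 8 < 19 < 20  OK
(6) max(8, 8) = 8, not 11  FAIL
(7) S = 8, W = 20; 8 < 20  OK
(8) gcd(20, 8) = 4, not 2  FAIL

No — constraints 2, 4, 6, 8 are not satisfied.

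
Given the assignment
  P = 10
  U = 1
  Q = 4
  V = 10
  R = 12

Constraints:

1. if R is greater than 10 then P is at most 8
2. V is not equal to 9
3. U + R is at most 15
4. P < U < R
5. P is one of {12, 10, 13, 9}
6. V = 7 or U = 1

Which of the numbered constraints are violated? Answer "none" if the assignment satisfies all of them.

The assignment fails constraints 1 and 4.

1. R = 12 > 10, so we need P ≤ 8; but P = 10 > 8  FAIL
2. V = 10, and 10 ≠ 9  OK
3. U + R = 1 + 12 = 13; 13 ≤ 15  OK
4. values 10, 1, 12; P = 10 is not < U = 1  FAIL
5. P = 10 is in {12, 10, 13, 9}  OK
6. V = 10 ≠ 7, but U = 1 = 1 (second disjunct)  OK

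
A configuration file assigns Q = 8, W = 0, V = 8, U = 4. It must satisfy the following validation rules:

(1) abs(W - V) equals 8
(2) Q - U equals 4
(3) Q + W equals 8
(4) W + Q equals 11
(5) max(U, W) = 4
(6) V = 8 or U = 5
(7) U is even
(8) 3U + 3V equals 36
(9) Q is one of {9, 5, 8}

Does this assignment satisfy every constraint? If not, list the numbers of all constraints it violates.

(1) abs(0 - 8) = 8 — OK.
(2) Q - U = 8 - 4 = 4 — OK.
(3) Q + W = 8 + 0 = 8 — OK.
(4) W + Q = 0 + 8 = 8, not 11 — violated.
(5) max(4, 0) = 4 — OK.
(6) V = 8 = 8 (first disjunct) — OK.
(7) U = 4 is even — OK.
(8) 3U + 3V = 3(4) + 3(8) = 36 — OK.
(9) Q = 8 is in {9, 5, 8} — OK.

Constraint 4 does not hold.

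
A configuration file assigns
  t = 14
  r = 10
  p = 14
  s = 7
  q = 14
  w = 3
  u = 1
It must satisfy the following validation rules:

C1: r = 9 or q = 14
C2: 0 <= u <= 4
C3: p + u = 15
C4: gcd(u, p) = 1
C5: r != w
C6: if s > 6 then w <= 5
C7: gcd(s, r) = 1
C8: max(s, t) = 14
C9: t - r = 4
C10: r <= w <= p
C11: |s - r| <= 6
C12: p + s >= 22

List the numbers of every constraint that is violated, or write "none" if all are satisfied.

Violated: 10, 12.

C1: r = 10 ≠ 9, but q = 14 = 14 (second disjunct)  true
C2: u = 1 lies in [0, 4]  true
C3: p + u = 14 + 1 = 15  true
C4: gcd(1, 14) = 1  true
C5: r = 10, w = 3; distinct  true
C6: s = 7 > 6, so we need w ≤ 5; w = 3 ≤ 5  true
C7: gcd(7, 10) = 1  true
C8: max(7, 14) = 14  true
C9: t - r = 14 - 10 = 4  true
C10: values 10, 3, 14; r = 10 is not <= w = 3  false
C11: |7 - 10| = 3; 3 ≤ 6  true
C12: p + s = 14 + 7 = 21; 21 < 22, bound 22 not met  false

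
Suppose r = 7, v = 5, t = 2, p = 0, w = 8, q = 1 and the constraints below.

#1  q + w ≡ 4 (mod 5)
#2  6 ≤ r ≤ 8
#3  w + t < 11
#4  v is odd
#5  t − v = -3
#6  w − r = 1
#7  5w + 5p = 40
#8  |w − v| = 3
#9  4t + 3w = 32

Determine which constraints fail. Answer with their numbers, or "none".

The assignment satisfies every constraint.

#1 q + w = 9; 9 mod 5 = 4  ✔
#2 r = 7 lies in [6, 8]  ✔
#3 w + t = 8 + 2 = 10; 10 < 11  ✔
#4 v = 5 is odd  ✔
#5 t − v = 2 − 5 = -3  ✔
#6 w − r = 8 − 7 = 1  ✔
#7 5w + 5p = 5(8) + 5(0) = 40  ✔
#8 |8 − 5| = 3  ✔
#9 4t + 3w = 4(2) + 3(8) = 32  ✔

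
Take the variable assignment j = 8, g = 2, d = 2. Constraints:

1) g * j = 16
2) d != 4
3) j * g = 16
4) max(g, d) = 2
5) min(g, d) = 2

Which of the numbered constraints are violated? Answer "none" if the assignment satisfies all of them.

1) g * j = 2 * 8 = 16 — satisfied.
2) d = 2, and 2 ≠ 4 — satisfied.
3) j * g = 8 * 2 = 16 — satisfied.
4) max(2, 2) = 2 — satisfied.
5) min(2, 2) = 2 — satisfied.

All constraints are satisfied.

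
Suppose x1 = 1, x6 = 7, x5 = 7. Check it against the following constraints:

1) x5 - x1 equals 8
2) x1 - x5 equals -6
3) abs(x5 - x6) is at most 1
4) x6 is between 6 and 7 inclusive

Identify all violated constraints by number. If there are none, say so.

No — constraint 1 is not satisfied.

1) x5 - x1 = 7 - 1 = 6, not 8  ✗
2) x1 - x5 = 1 - 7 = -6  ✓
3) abs(7 - 7) = 0; 0 ≤ 1  ✓
4) x6 = 7 lies in [6, 7]  ✓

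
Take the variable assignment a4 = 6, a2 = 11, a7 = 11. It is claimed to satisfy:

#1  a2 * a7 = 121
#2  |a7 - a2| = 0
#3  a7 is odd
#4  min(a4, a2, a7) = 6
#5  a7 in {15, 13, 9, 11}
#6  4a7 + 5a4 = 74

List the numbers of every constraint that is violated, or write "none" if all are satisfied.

All constraints are satisfied.

#1 a2 * a7 = 11 * 11 = 121 — holds.
#2 |11 - 11| = 0 — holds.
#3 a7 = 11 is odd — holds.
#4 min(6, 11, 11) = 6 — holds.
#5 a7 = 11 is in {15, 13, 9, 11} — holds.
#6 4a7 + 5a4 = 4(11) + 5(6) = 74 — holds.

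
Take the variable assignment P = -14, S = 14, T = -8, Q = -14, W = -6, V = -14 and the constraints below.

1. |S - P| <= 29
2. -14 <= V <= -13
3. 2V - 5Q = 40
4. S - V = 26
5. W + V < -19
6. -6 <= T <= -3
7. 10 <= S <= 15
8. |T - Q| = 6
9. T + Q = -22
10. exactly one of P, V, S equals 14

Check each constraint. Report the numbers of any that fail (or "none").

Constraints 3, 4, and 6 do not hold.

1. |14 - (-14)| = 28; 28 ≤ 29  true
2. V = -14 lies in [-14, -13]  true
3. 2V - 5Q = 2(-14) - 5(-14) = 42, not 40  false
4. S - V = 14 - (-14) = 28, not 26  false
5. W + V = -6 + (-14) = -20; -20 < -19  true
6. T = -8 is outside [-6, -3]  false
7. S = 14 lies in [10, 15]  true
8. |-8 - (-14)| = 6  true
9. T + Q = -8 + (-14) = -22  true
10. P=-14, V=-14, S=14; 1 of them equals 14  true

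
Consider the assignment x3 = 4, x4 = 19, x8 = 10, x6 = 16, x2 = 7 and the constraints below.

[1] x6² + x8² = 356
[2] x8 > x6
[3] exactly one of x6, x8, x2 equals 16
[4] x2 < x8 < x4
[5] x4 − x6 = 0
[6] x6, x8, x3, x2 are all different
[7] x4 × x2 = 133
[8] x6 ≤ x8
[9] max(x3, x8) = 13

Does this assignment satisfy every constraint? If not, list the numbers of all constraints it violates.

No — constraints 2, 5, 8, 9 are not satisfied.

[1] x6² + x8² = 16² + 10² = 256 + 100 = 356  yes
[2] x8 = 10, x6 = 16; 10 ≤ 16 (want >)  no
[3] x6=16, x8=10, x2=7; 1 of them equals 16  yes
[4] values 7 < 10 < 19  yes
[5] x4 − x6 = 19 − 16 = 3, not 0  no
[6] values 16, 10, 4, 7 are pairwise distinct  yes
[7] x4 × x2 = 19 × 7 = 133  yes
[8] x6 = 16, x8 = 10; 16 > 10 (want ≤)  no
[9] max(4, 10) = 10, not 13  no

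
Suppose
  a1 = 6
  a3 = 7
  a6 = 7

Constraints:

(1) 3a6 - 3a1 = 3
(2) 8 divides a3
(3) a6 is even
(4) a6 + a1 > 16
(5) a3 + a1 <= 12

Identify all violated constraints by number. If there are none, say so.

The assignment fails constraints 2, 3, 4, and 5.

(1) 3a6 - 3a1 = 3(7) - 3(6) = 3 — OK.
(2) 7 = 8*0 + 7, so 8 does not divide 7 — violated.
(3) a6 = 7 is odd — violated.
(4) a6 + a1 = 7 + 6 = 13; 13 ≤ 16, bound 16 not met — violated.
(5) a3 + a1 = 7 + 6 = 13; 13 > 12, bound 12 not met — violated.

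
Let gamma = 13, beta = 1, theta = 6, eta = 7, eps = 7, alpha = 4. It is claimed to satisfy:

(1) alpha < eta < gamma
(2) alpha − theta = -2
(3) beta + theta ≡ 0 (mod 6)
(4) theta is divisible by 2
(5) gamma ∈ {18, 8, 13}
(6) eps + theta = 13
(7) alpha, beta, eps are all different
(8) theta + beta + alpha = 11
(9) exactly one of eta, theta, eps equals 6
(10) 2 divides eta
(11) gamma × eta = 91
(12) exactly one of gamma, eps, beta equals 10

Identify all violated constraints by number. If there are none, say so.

(1) values 4 < 7 < 13  holds
(2) alpha − theta = 4 − 6 = -2  holds
(3) beta + theta = 7; 7 mod 6 = 1, not 0  fails
(4) 6 / 2 = 3, so 2 divides 6  holds
(5) gamma = 13 is in {18, 8, 13}  holds
(6) eps + theta = 7 + 6 = 13  holds
(7) values 4, 1, 7 are pairwise distinct  holds
(8) theta + beta + alpha = 6 + 1 + 4 = 11  holds
(9) eta=7, theta=6, eps=7; 1 of them equals 6  holds
(10) 7 = 2×3 + 1, so 2 does not divide 7  fails
(11) gamma × eta = 13 × 7 = 91  holds
(12) gamma=13, eps=7, beta=1; 0 of them equal 10, not exactly one  fails

Constraints 3, 10, and 12 are violated.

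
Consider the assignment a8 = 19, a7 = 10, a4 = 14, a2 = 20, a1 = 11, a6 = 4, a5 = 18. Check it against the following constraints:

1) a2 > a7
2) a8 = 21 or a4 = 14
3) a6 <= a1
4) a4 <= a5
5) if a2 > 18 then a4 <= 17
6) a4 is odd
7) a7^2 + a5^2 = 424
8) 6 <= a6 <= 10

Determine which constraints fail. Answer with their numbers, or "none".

Violated: 6, 8.

1) a2 = 20, a7 = 10; 20 > 10  yes
2) a8 = 19 ≠ 21, but a4 = 14 = 14 (second disjunct)  yes
3) a6 = 4, a1 = 11; 4 ≤ 11  yes
4) a4 = 14, a5 = 18; 14 ≤ 18  yes
5) a2 = 20 > 18, so we need a4 ≤ 17; a4 = 14 ≤ 17  yes
6) a4 = 14 is even  no
7) a7^2 + a5^2 = 10^2 + 18^2 = 100 + 324 = 424  yes
8) a6 = 4 is outside [6, 10]  no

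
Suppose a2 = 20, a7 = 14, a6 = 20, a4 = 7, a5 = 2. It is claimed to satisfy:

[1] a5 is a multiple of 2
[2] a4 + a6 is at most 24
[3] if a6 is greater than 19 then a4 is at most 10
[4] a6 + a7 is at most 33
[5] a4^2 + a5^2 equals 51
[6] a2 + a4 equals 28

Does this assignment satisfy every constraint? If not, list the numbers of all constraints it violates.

Constraints 2, 4, 5, 6 do not hold.

[1] 2 / 2 = 1, so 2 divides 2 — holds.
[2] a4 + a6 = 7 + 20 = 27; 27 > 24, bound 24 not met — does not hold.
[3] a6 = 20 > 19, so we need a4 ≤ 10; a4 = 7 ≤ 10 — holds.
[4] a6 + a7 = 20 + 14 = 34; 34 > 33, bound 33 not met — does not hold.
[5] a4^2 + a5^2 = 7^2 + 2^2 = 49 + 4 = 53, not 51 — does not hold.
[6] a2 + a4 = 20 + 7 = 27, not 28 — does not hold.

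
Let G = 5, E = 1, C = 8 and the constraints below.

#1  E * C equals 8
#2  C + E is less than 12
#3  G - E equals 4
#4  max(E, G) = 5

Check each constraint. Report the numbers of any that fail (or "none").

#1 E * C = 1 * 8 = 8  OK
#2 C + E = 8 + 1 = 9; 9 < 12  OK
#3 G - E = 5 - 1 = 4  OK
#4 max(1, 5) = 5  OK

None — every constraint holds.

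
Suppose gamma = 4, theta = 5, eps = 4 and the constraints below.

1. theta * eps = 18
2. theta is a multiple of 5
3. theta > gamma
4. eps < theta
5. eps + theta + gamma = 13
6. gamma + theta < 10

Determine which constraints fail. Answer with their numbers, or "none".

1. theta * eps = 5 * 4 = 20, not 18  false
2. 5 / 5 = 1, so 5 divides 5  true
3. theta = 5, gamma = 4; 5 > 4  true
4. eps = 4, theta = 5; 4 < 5  true
5. eps + theta + gamma = 4 + 5 + 4 = 13  true
6. gamma + theta = 4 + 5 = 9; 9 < 10  true

Violated: 1.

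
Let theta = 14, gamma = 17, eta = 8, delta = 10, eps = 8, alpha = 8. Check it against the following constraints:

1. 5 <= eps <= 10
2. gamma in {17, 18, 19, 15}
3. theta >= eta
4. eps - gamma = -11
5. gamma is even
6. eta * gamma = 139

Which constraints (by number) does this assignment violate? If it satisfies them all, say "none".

1. eps = 8 lies in [5, 10]  yes
2. gamma = 17 is in {17, 18, 19, 15}  yes
3. theta = 14, eta = 8; 14 ≥ 8  yes
4. eps - gamma = 8 - 17 = -9, not -11  no
5. gamma = 17 is odd  no
6. eta * gamma = 8 * 17 = 136, not 139  no

Constraints 4, 5, and 6 are violated.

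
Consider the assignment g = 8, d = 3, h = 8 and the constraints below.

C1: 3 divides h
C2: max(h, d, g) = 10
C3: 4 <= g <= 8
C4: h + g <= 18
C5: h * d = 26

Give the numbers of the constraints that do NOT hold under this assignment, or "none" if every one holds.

Violated: 1, 2, 5.

C1: 8 = 3*2 + 2, so 3 does not divide 8  false
C2: max(8, 3, 8) = 8, not 10  false
C3: g = 8 lies in [4, 8]  true
C4: h + g = 8 + 8 = 16; 16 ≤ 18  true
C5: h * d = 8 * 3 = 24, not 26  false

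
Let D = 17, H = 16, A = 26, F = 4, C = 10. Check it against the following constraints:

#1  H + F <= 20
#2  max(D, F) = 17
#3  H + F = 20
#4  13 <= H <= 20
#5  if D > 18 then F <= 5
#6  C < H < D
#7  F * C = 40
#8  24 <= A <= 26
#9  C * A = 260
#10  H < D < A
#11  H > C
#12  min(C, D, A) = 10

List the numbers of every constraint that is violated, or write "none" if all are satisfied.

All constraints are satisfied.

#1 H + F = 16 + 4 = 20; 20 ≤ 20  holds
#2 max(17, 4) = 17  holds
#3 H + F = 16 + 4 = 20  holds
#4 H = 16 lies in [13, 20]  holds
#5 D = 17, not > 18; antecedent false, conditional vacuously true  holds
#6 values 10 < 16 < 17  holds
#7 F * C = 4 * 10 = 40  holds
#8 A = 26 lies in [24, 26]  holds
#9 C * A = 10 * 26 = 260  holds
#10 values 16 < 17 < 26  holds
#11 H = 16, C = 10; 16 > 10  holds
#12 min(10, 17, 26) = 10  holds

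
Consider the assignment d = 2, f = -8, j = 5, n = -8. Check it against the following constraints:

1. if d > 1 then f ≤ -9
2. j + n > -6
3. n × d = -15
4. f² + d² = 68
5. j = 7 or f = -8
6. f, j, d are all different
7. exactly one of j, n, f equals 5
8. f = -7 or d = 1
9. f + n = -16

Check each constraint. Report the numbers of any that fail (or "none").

No — constraints 1, 3, and 8 are not satisfied.

1. d = 2 > 1, so we need f ≤ -9; but f = -8 > -9  ✗
2. j + n = 5 + (-8) = -3; -3 > -6  ✓
3. n × d = -8 × 2 = -16, not -15  ✗
4. f² + d² = (-8)² + 2² = 64 + 4 = 68  ✓
5. j = 5 ≠ 7, but f = -8 = -8 (second disjunct)  ✓
6. values -8, 5, 2 are pairwise distinct  ✓
7. j=5, n=-8, f=-8; 1 of them equals 5  ✓
8. f = -8 ≠ -7 and d = 2 ≠ 1; both disjuncts false  ✗
9. f + n = -8 + (-8) = -16  ✓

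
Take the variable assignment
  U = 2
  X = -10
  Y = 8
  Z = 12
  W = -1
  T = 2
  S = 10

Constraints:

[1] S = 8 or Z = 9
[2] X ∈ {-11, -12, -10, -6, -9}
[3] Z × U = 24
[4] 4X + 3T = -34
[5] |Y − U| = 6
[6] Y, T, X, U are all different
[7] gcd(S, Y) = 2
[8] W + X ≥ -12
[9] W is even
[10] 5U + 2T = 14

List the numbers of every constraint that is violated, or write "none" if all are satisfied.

[1] S = 10 ≠ 8 and Z = 12 ≠ 9; both disjuncts false  FAIL
[2] X = -10 is in {-11, -12, -10, -6, -9}  OK
[3] Z × U = 12 × 2 = 24  OK
[4] 4X + 3T = 4(-10) + 3(2) = -34  OK
[5] |8 − 2| = 6  OK
[6] T = U = 2, not all different  FAIL
[7] gcd(10, 8) = 2  OK
[8] W + X = -1 + (-10) = -11; -11 ≥ -12  OK
[9] W = -1 is odd  FAIL
[10] 5U + 2T = 5(2) + 2(2) = 14  OK

The assignment fails constraints 1, 6, 9.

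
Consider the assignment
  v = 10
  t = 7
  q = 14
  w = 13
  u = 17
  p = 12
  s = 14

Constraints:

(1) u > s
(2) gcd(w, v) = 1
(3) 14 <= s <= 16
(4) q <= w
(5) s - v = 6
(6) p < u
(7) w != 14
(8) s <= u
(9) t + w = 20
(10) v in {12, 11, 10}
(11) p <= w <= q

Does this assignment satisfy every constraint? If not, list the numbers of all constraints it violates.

No — constraints 4, 5 are not satisfied.

(1) u = 17, s = 14; 17 > 14  holds
(2) gcd(13, 10) = 1  holds
(3) s = 14 lies in [14, 16]  holds
(4) q = 14, w = 13; 14 > 13 (want ≤)  fails
(5) s - v = 14 - 10 = 4, not 6  fails
(6) p = 12, u = 17; 12 < 17  holds
(7) w = 13, and 13 ≠ 14  holds
(8) s = 14, u = 17; 14 ≤ 17  holds
(9) t + w = 7 + 13 = 20  holds
(10) v = 10 is in {12, 11, 10}  holds
(11) values 12 <= 13 <= 14  holds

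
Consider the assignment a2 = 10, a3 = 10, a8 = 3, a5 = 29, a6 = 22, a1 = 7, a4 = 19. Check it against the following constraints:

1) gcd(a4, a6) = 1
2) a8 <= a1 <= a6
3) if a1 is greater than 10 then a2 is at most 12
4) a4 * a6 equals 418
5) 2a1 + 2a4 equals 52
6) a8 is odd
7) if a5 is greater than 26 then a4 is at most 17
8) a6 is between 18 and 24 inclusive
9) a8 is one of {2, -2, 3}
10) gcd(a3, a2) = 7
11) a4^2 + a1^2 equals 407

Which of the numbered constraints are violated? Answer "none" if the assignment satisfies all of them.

The assignment fails constraints 7, 10, 11.

1) gcd(19, 22) = 1 — holds.
2) values 3 <= 7 <= 22 — holds.
3) a1 = 7, not > 10; antecedent false, conditional vacuously true — holds.
4) a4 * a6 = 19 * 22 = 418 — holds.
5) 2a1 + 2a4 = 2(7) + 2(19) = 52 — holds.
6) a8 = 3 is odd — holds.
7) a5 = 29 > 26, so we need a4 ≤ 17; but a4 = 19 > 17 — fails.
8) a6 = 22 lies in [18, 24] — holds.
9) a8 = 3 is in {2, -2, 3} — holds.
10) gcd(10, 10) = 10, not 7 — fails.
11) a4^2 + a1^2 = 19^2 + 7^2 = 361 + 49 = 410, not 407 — fails.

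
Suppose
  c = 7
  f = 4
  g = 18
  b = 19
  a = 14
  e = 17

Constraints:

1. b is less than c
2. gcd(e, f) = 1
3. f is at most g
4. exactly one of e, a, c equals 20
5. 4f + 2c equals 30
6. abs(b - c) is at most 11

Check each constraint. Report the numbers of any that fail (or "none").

Constraints 1, 4, 6 do not hold.

1. b = 19, c = 7; 19 ≥ 7 (want <) — violated.
2. gcd(17, 4) = 1 — OK.
3. f = 4, g = 18; 4 ≤ 18 — OK.
4. e=17, a=14, c=7; 0 of them equal 20, not exactly one — violated.
5. 4f + 2c = 4(4) + 2(7) = 30 — OK.
6. abs(19 - 7) = 12; 12 > 11, exceeds bound 11 — violated.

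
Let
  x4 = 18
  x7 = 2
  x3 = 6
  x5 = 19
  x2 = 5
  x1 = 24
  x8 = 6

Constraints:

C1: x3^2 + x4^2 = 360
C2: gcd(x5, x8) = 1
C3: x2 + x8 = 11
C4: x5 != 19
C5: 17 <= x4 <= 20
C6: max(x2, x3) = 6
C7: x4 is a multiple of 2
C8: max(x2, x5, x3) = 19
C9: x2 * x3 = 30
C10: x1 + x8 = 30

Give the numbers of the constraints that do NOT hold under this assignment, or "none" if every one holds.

C1: x3^2 + x4^2 = 6^2 + 18^2 = 36 + 324 = 360  holds
C2: gcd(19, 6) = 1  holds
C3: x2 + x8 = 5 + 6 = 11  holds
C4: x5 = 19, but 19 is required to differ  fails
C5: x4 = 18 lies in [17, 20]  holds
C6: max(5, 6) = 6  holds
C7: 18 / 2 = 9, so 2 divides 18  holds
C8: max(5, 19, 6) = 19  holds
C9: x2 * x3 = 5 * 6 = 30  holds
C10: x1 + x8 = 24 + 6 = 30  holds

Constraint 4 is violated.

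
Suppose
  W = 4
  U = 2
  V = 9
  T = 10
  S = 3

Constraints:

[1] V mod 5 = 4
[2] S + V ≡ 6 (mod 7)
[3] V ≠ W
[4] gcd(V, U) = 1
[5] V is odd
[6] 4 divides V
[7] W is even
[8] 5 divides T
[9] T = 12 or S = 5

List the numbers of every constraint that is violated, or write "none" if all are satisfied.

[1] 9 mod 5 = 4  holds
[2] S + V = 12; 12 mod 7 = 5, not 6  fails
[3] V = 9, W = 4; distinct  holds
[4] gcd(9, 2) = 1  holds
[5] V = 9 is odd  holds
[6] 9 = 4×2 + 1, so 4 does not divide 9  fails
[7] W = 4 is even  holds
[8] 10 / 5 = 2, so 5 divides 10  holds
[9] T = 10 ≠ 12 and S = 3 ≠ 5; both disjuncts false  fails

No — constraints 2, 6, and 9 are not satisfied.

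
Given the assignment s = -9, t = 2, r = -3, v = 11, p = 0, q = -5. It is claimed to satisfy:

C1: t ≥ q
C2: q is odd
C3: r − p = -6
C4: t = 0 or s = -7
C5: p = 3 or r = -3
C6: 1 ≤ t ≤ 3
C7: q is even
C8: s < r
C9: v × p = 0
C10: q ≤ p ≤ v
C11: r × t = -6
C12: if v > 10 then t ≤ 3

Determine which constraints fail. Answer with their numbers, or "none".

Constraints 3, 4, 7 do not hold.

C1: t = 2, q = -5; 2 ≥ -5  ✓
C2: q = -5 is odd  ✓
C3: r − p = -3 − 0 = -3, not -6  ✗
C4: t = 2 ≠ 0 and s = -9 ≠ -7; both disjuncts false  ✗
C5: p = 0 ≠ 3, but r = -3 = -3 (second disjunct)  ✓
C6: t = 2 lies in [1, 3]  ✓
C7: q = -5 is odd  ✗
C8: s = -9, r = -3; -9 < -3  ✓
C9: v × p = 11 × 0 = 0  ✓
C10: values -5 ≤ 0 ≤ 11  ✓
C11: r × t = -3 × 2 = -6  ✓
C12: v = 11 > 10, so we need t ≤ 3; t = 2 ≤ 3  ✓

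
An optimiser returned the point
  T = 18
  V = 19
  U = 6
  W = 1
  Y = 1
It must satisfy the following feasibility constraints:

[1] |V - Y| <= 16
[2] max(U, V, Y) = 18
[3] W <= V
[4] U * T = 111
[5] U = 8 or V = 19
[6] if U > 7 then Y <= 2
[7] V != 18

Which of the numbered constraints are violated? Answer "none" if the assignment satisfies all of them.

[1] |19 - 1| = 18; 18 > 16, exceeds bound 16  FAIL
[2] max(6, 19, 1) = 19, not 18  FAIL
[3] W = 1, V = 19; 1 ≤ 19  OK
[4] U * T = 6 * 18 = 108, not 111  FAIL
[5] U = 6 ≠ 8, but V = 19 = 19 (second disjunct)  OK
[6] U = 6, not > 7; antecedent false, conditional vacuously true  OK
[7] V = 19, and 19 ≠ 18  OK

Constraints 1, 2, and 4 do not hold.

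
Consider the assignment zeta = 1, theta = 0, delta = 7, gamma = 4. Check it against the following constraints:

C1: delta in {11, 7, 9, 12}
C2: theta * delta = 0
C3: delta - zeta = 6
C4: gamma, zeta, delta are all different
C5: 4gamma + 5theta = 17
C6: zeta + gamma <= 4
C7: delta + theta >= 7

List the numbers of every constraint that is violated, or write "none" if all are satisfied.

The assignment fails constraints 5 and 6.

C1: delta = 7 is in {11, 7, 9, 12}  ✓
C2: theta * delta = 0 * 7 = 0  ✓
C3: delta - zeta = 7 - 1 = 6  ✓
C4: values 4, 1, 7 are pairwise distinct  ✓
C5: 4gamma + 5theta = 4(4) + 5(0) = 16, not 17  ✗
C6: zeta + gamma = 1 + 4 = 5; 5 > 4, bound 4 not met  ✗
C7: delta + theta = 7 + 0 = 7; 7 ≥ 7  ✓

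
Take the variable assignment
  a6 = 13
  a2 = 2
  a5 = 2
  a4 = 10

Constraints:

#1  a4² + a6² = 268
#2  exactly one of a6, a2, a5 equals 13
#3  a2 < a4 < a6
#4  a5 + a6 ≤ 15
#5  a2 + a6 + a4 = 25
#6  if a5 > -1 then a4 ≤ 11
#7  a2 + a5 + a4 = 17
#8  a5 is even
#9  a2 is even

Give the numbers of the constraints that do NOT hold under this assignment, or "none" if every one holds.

#1 a4² + a6² = 10² + 13² = 100 + 169 = 269, not 268 — does not hold.
#2 a6=13, a2=2, a5=2; 1 of them equals 13 — holds.
#3 values 2 < 10 < 13 — holds.
#4 a5 + a6 = 2 + 13 = 15; 15 ≤ 15 — holds.
#5 a2 + a6 + a4 = 2 + 13 + 10 = 25 — holds.
#6 a5 = 2 > -1, so we need a4 ≤ 11; a4 = 10 ≤ 11 — holds.
#7 a2 + a5 + a4 = 2 + 2 + 10 = 14, not 17 — does not hold.
#8 a5 = 2 is even — holds.
#9 a2 = 2 is even — holds.

The assignment fails constraints 1 and 7.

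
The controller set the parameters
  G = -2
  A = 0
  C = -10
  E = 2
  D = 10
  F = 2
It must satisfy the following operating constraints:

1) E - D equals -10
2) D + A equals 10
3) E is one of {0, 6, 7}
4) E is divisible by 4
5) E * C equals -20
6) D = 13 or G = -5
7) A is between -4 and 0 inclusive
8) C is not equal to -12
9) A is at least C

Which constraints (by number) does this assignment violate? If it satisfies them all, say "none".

The assignment fails constraints 1, 3, 4, 6.

1) E - D = 2 - 10 = -8, not -10  false
2) D + A = 10 + 0 = 10  true
3) E = 2 is not in {0, 6, 7}  false
4) 2 = 4*0 + 2, so 4 does not divide 2  false
5) E * C = 2 * (-10) = -20  true
6) D = 10 ≠ 13 and G = -2 ≠ -5; both disjuncts false  false
7) A = 0 lies in [-4, 0]  true
8) C = -10, and -10 ≠ -12  true
9) A = 0, C = -10; 0 ≥ -10  true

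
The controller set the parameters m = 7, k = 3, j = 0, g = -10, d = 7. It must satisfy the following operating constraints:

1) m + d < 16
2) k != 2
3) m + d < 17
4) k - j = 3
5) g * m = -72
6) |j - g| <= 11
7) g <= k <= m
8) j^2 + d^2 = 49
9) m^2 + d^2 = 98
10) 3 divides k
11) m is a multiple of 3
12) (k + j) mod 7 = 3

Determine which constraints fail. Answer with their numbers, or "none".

Violated: 5 and 11.

1) m + d = 7 + 7 = 14; 14 < 16  ✔
2) k = 3, and 3 ≠ 2  ✔
3) m + d = 7 + 7 = 14; 14 < 17  ✔
4) k - j = 3 - 0 = 3  ✔
5) g * m = -10 * 7 = -70, not -72  ✘
6) |0 - (-10)| = 10; 10 ≤ 11  ✔
7) values -10 <= 3 <= 7  ✔
8) j^2 + d^2 = 0^2 + 7^2 = 0 + 49 = 49  ✔
9) m^2 + d^2 = 7^2 + 7^2 = 49 + 49 = 98  ✔
10) 3 / 3 = 1, so 3 divides 3  ✔
11) 7 = 3*2 + 1, so 3 does not divide 7  ✘
12) k + j = 3; 3 mod 7 = 3  ✔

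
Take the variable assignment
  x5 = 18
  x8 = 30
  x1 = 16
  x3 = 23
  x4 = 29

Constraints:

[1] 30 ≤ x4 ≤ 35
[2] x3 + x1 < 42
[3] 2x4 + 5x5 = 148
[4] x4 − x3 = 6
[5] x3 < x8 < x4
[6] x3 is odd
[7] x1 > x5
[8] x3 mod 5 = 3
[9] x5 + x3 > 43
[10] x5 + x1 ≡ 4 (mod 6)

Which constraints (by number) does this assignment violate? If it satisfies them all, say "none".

[1] x4 = 29 is outside [30, 35]  fails
[2] x3 + x1 = 23 + 16 = 39; 39 < 42  holds
[3] 2x4 + 5x5 = 2(29) + 5(18) = 148  holds
[4] x4 − x3 = 29 − 23 = 6  holds
[5] values 23, 30, 29; x8 = 30 is not < x4 = 29  fails
[6] x3 = 23 is odd  holds
[7] x1 = 16, x5 = 18; 16 ≤ 18 (want >)  fails
[8] 23 mod 5 = 3  holds
[9] x5 + x3 = 18 + 23 = 41; 41 ≤ 43, bound 43 not met  fails
[10] x5 + x1 = 34; 34 mod 6 = 4  holds

Constraints 1, 5, 7, and 9 do not hold.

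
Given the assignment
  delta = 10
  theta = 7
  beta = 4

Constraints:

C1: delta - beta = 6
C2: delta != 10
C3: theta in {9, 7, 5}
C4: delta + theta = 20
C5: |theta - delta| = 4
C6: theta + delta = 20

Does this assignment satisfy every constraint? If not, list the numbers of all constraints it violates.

C1: delta - beta = 10 - 4 = 6 — satisfied.
C2: delta = 10, but 10 is required to differ — violated.
C3: theta = 7 is in {9, 7, 5} — satisfied.
C4: delta + theta = 10 + 7 = 17, not 20 — violated.
C5: |7 - 10| = 3, not 4 — violated.
C6: theta + delta = 7 + 10 = 17, not 20 — violated.

No — constraints 2, 4, 5, 6 are not satisfied.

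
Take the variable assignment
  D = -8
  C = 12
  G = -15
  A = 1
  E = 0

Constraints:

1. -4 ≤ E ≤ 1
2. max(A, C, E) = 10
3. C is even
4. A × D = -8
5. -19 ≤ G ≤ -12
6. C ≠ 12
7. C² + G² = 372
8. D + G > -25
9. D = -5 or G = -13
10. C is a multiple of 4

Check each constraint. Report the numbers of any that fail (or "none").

The assignment fails constraints 2, 6, 7, and 9.

1. E = 0 lies in [-4, 1] — satisfied.
2. max(1, 12, 0) = 12, not 10 — violated.
3. C = 12 is even — satisfied.
4. A × D = 1 × (-8) = -8 — satisfied.
5. G = -15 lies in [-19, -12] — satisfied.
6. C = 12, but 12 is required to differ — violated.
7. C² + G² = 12² + (-15)² = 144 + 225 = 369, not 372 — violated.
8. D + G = -8 + (-15) = -23; -23 > -25 — satisfied.
9. D = -8 ≠ -5 and G = -15 ≠ -13; both disjuncts false — violated.
10. 12 / 4 = 3, so 4 divides 12 — satisfied.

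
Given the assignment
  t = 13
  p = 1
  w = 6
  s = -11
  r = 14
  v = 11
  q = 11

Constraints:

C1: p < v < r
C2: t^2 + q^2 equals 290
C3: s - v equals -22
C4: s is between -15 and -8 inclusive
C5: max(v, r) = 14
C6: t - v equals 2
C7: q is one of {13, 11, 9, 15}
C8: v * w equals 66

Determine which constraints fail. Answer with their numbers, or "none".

C1: values 1 < 11 < 14 — holds.
C2: t^2 + q^2 = 13^2 + 11^2 = 169 + 121 = 290 — holds.
C3: s - v = -11 - 11 = -22 — holds.
C4: s = -11 lies in [-15, -8] — holds.
C5: max(11, 14) = 14 — holds.
C6: t - v = 13 - 11 = 2 — holds.
C7: q = 11 is in {13, 11, 9, 15} — holds.
C8: v * w = 11 * 6 = 66 — holds.

None — every constraint holds.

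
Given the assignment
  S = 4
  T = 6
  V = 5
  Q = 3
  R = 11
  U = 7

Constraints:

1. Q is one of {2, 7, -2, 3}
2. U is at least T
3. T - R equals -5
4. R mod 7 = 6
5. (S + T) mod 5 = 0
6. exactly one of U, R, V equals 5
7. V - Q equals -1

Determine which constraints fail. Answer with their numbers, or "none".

1. Q = 3 is in {2, 7, -2, 3} — holds.
2. U = 7, T = 6; 7 ≥ 6 — holds.
3. T - R = 6 - 11 = -5 — holds.
4. 11 mod 7 = 4, not 6 — fails.
5. S + T = 10; 10 mod 5 = 0 — holds.
6. U=7, R=11, V=5; 1 of them equals 5 — holds.
7. V - Q = 5 - 3 = 2, not -1 — fails.

Constraints 4, 7 do not hold.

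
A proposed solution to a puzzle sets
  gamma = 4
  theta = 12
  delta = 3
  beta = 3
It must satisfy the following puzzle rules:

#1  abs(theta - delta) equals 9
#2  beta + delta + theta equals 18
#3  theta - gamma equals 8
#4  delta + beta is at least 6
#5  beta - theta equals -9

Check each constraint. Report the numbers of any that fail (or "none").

#1 abs(12 - 3) = 9 — holds.
#2 beta + delta + theta = 3 + 3 + 12 = 18 — holds.
#3 theta - gamma = 12 - 4 = 8 — holds.
#4 delta + beta = 3 + 3 = 6; 6 ≥ 6 — holds.
#5 beta - theta = 3 - 12 = -9 — holds.

The assignment satisfies every constraint.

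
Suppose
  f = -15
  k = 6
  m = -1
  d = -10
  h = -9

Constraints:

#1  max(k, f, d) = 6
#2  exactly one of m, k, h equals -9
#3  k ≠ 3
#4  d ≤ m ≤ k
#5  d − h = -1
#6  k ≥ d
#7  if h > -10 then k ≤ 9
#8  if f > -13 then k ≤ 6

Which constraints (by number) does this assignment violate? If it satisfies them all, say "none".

#1 max(6, -15, -10) = 6 — satisfied.
#2 m=-1, k=6, h=-9; 1 of them equals -9 — satisfied.
#3 k = 6, and 6 ≠ 3 — satisfied.
#4 values -10 ≤ -1 ≤ 6 — satisfied.
#5 d − h = -10 − (-9) = -1 — satisfied.
#6 k = 6, d = -10; 6 ≥ -10 — satisfied.
#7 h = -9 > -10, so we need k ≤ 9; k = 6 ≤ 9 — satisfied.
#8 f = -15, not > -13; antecedent false, conditional vacuously true — satisfied.

The assignment satisfies every constraint.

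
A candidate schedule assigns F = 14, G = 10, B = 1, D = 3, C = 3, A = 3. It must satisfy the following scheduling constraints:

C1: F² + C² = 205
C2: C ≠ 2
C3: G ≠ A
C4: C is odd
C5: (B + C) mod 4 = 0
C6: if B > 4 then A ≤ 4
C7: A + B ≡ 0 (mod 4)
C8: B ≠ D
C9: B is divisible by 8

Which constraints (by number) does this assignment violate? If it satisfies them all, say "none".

Constraint 9 is violated.

C1: F² + C² = 14² + 3² = 196 + 9 = 205  yes
C2: C = 3, and 3 ≠ 2  yes
C3: G = 10, A = 3; distinct  yes
C4: C = 3 is odd  yes
C5: B + C = 4; 4 mod 4 = 0  yes
C6: B = 1, not > 4; antecedent false, conditional vacuously true  yes
C7: A + B = 4; 4 mod 4 = 0  yes
C8: B = 1, D = 3; distinct  yes
C9: 1 = 8×0 + 1, so 8 does not divide 1  no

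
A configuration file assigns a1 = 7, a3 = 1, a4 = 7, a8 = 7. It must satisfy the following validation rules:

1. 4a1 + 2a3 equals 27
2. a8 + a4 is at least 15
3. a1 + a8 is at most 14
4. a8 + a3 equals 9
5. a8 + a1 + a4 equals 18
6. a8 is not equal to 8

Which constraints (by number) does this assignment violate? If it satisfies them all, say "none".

Constraints 1, 2, 4, 5 do not hold.

1. 4a1 + 2a3 = 4(7) + 2(1) = 30, not 27  false
2. a8 + a4 = 7 + 7 = 14; 14 < 15, bound 15 not met  false
3. a1 + a8 = 7 + 7 = 14; 14 ≤ 14  true
4. a8 + a3 = 7 + 1 = 8, not 9  false
5. a8 + a1 + a4 = 7 + 7 + 7 = 21, not 18  false
6. a8 = 7, and 7 ≠ 8  true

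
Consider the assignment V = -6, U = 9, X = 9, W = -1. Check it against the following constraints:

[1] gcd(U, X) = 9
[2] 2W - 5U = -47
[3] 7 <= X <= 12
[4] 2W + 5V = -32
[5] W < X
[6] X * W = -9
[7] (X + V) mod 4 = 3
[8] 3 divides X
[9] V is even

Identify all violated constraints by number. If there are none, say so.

[1] gcd(9, 9) = 9 — satisfied.
[2] 2W - 5U = 2(-1) - 5(9) = -47 — satisfied.
[3] X = 9 lies in [7, 12] — satisfied.
[4] 2W + 5V = 2(-1) + 5(-6) = -32 — satisfied.
[5] W = -1, X = 9; -1 < 9 — satisfied.
[6] X * W = 9 * (-1) = -9 — satisfied.
[7] X + V = 3; 3 mod 4 = 3 — satisfied.
[8] 9 / 3 = 3, so 3 divides 9 — satisfied.
[9] V = -6 is even — satisfied.

All constraints are satisfied.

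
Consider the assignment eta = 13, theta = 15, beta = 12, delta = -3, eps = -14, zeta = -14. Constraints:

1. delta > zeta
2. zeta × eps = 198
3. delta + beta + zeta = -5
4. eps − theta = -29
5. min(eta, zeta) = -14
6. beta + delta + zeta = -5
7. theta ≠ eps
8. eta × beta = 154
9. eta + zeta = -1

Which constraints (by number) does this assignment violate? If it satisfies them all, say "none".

1. delta = -3, zeta = -14; -3 > -14 — satisfied.
2. zeta × eps = -14 × (-14) = 196, not 198 — violated.
3. delta + beta + zeta = -3 + 12 + (-14) = -5 — satisfied.
4. eps − theta = -14 − 15 = -29 — satisfied.
5. min(13, -14) = -14 — satisfied.
6. beta + delta + zeta = 12 + (-3) + (-14) = -5 — satisfied.
7. theta = 15, eps = -14; distinct — satisfied.
8. eta × beta = 13 × 12 = 156, not 154 — violated.
9. eta + zeta = 13 + (-14) = -1 — satisfied.

Violated: 2 and 8.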